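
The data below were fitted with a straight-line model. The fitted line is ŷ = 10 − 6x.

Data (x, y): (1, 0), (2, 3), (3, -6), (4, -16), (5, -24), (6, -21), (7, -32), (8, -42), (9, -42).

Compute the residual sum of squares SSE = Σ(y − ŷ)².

x=1: ŷ = 10 − 6·1 = 4; r = 0 − 4 = -4
x=2: ŷ = 10 − 6·2 = -2; r = 3 − (-2) = 5
x=3: ŷ = 10 − 6·3 = -8; r = -6 − (-8) = 2
x=4: ŷ = 10 − 6·4 = -14; r = -16 − (-14) = -2
x=5: ŷ = 10 − 6·5 = -20; r = -24 − (-20) = -4
x=6: ŷ = 10 − 6·6 = -26; r = -21 − (-26) = 5
x=7: ŷ = 10 − 6·7 = -32; r = -32 − (-32) = 0
x=8: ŷ = 10 − 6·8 = -38; r = -42 − (-38) = -4
x=9: ŷ = 10 − 6·9 = -44; r = -42 − (-44) = 2
SSE = 16 + 25 + 4 + 4 + 16 + 25 + 0 + 16 + 4 = 110

SSE = 110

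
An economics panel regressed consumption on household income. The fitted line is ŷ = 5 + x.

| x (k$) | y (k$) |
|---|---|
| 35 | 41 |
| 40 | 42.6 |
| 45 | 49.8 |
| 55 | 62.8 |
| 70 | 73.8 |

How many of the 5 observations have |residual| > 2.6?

x=35: ŷ = 5 + 35 = 40; e = 41 − 40 = 1
x=40: ŷ = 5 + 40 = 45; e = 42.6 − 45 = -2.4
x=45: ŷ = 5 + 45 = 50; e = 49.8 − 50 = -0.2
x=55: ŷ = 5 + 55 = 60; e = 62.8 − 60 = 2.8
x=70: ŷ = 5 + 70 = 75; e = 73.8 − 75 = -1.2
|e| > 2.6: x=55 (|e|=2.8) → 1

1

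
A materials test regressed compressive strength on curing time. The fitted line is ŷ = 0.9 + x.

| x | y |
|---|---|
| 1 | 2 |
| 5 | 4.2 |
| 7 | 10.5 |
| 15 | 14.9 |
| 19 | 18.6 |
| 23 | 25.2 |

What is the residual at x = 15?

ŷ = 0.9 + 15 = 15.9
e = 14.9 − 15.9 = -1

e = -1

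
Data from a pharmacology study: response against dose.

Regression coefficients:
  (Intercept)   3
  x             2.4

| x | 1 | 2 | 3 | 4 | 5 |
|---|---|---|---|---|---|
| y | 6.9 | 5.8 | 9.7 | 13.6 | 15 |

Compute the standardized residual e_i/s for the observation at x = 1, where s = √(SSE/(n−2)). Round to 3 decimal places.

x=1: ŷ = 3 + 2.4·1 = 5.4; e = 6.9 − 5.4 = 1.5
x=2: ŷ = 3 + 2.4·2 = 7.8; e = 5.8 − 7.8 = -2
x=3: ŷ = 3 + 2.4·3 = 10.2; e = 9.7 − 10.2 = -0.5
x=4: ŷ = 3 + 2.4·4 = 12.6; e = 13.6 − 12.6 = 1
x=5: ŷ = 3 + 2.4·5 = 15; e = 15 − 15 = 0
SSE = 2.25 + 4 + 0.25 + 1 + 0 = 7.5
s = √(7.5/3) = 1.58114
e/s = 1.5 / 1.58114 = 0.949

0.949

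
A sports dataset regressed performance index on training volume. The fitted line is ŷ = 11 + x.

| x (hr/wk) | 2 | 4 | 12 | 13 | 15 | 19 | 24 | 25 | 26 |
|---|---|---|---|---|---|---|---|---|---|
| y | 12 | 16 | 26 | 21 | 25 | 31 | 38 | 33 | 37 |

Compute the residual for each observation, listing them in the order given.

-1, 1, 3, -3, -1, 1, 3, -3, 0

x=2: ŷ = 11 + 2 = 13; e = 12 − 13 = -1
x=4: ŷ = 11 + 4 = 15; e = 16 − 15 = 1
x=12: ŷ = 11 + 12 = 23; e = 26 − 23 = 3
x=13: ŷ = 11 + 13 = 24; e = 21 − 24 = -3
x=15: ŷ = 11 + 15 = 26; e = 25 − 26 = -1
x=19: ŷ = 11 + 19 = 30; e = 31 − 30 = 1
x=24: ŷ = 11 + 24 = 35; e = 38 − 35 = 3
x=25: ŷ = 11 + 25 = 36; e = 33 − 36 = -3
x=26: ŷ = 11 + 26 = 37; e = 37 − 37 = 0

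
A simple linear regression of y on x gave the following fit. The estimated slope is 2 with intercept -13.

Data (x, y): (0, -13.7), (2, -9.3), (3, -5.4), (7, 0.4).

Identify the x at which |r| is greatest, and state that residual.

x = 3, r = 1.6

x=0: ŷ = -13 + 2·0 = -13; r = -13.7 − (-13) = -0.7
x=2: ŷ = -13 + 2·2 = -9; r = -9.3 − (-9) = -0.3
x=3: ŷ = -13 + 2·3 = -7; r = -5.4 − (-7) = 1.6
x=7: ŷ = -13 + 2·7 = 1; r = 0.4 − 1 = -0.6
Largest |r| is 1.6 at x = 3, residual 1.6.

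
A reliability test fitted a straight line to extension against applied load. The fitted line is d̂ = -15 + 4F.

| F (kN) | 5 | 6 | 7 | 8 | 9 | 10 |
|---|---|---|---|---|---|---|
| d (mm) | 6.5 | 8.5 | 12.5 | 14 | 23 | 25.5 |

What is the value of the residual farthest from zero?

e = -3

F=5: d̂ = -15 + 4·5 = 5; e = 6.5 − 5 = 1.5
F=6: d̂ = -15 + 4·6 = 9; e = 8.5 − 9 = -0.5
F=7: d̂ = -15 + 4·7 = 13; e = 12.5 − 13 = -0.5
F=8: d̂ = -15 + 4·8 = 17; e = 14 − 17 = -3
F=9: d̂ = -15 + 4·9 = 21; e = 23 − 21 = 2
F=10: d̂ = -15 + 4·10 = 25; e = 25.5 − 25 = 0.5
Largest |e| is 3 at F = 8, residual -3.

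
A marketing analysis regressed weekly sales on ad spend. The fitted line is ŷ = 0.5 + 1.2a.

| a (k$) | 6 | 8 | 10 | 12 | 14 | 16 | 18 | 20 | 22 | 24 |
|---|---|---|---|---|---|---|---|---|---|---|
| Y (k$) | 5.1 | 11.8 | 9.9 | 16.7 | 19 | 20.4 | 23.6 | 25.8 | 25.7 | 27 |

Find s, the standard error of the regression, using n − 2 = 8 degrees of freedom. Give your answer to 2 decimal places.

a=6: ŷ = 0.5 + 1.2·6 = 7.7; r = 5.1 − 7.7 = -2.6
a=8: ŷ = 0.5 + 1.2·8 = 10.1; r = 11.8 − 10.1 = 1.7
a=10: ŷ = 0.5 + 1.2·10 = 12.5; r = 9.9 − 12.5 = -2.6
a=12: ŷ = 0.5 + 1.2·12 = 14.9; r = 16.7 − 14.9 = 1.8
a=14: ŷ = 0.5 + 1.2·14 = 17.3; r = 19 − 17.3 = 1.7
a=16: ŷ = 0.5 + 1.2·16 = 19.7; r = 20.4 − 19.7 = 0.7
a=18: ŷ = 0.5 + 1.2·18 = 22.1; r = 23.6 − 22.1 = 1.5
a=20: ŷ = 0.5 + 1.2·20 = 24.5; r = 25.8 − 24.5 = 1.3
a=22: ŷ = 0.5 + 1.2·22 = 26.9; r = 25.7 − 26.9 = -1.2
a=24: ŷ = 0.5 + 1.2·24 = 29.3; r = 27 − 29.3 = -2.3
SSE = 6.76 + 2.89 + 6.76 + 3.24 + 2.89 + 0.49 + 2.25 + 1.69 + 1.44 + 5.29 = 33.7
s = √(33.7/8) = √4.2125 ≈ 2.05

s = 2.05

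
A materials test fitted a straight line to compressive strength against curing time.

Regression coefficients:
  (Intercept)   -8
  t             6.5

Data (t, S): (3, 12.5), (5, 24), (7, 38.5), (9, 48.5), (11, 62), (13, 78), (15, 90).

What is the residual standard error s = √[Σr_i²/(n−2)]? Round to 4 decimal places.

s = 1.4832

t=3: ŷ = -8 + 6.5·3 = 11.5; r = 12.5 − 11.5 = 1
t=5: ŷ = -8 + 6.5·5 = 24.5; r = 24 − 24.5 = -0.5
t=7: ŷ = -8 + 6.5·7 = 37.5; r = 38.5 − 37.5 = 1
t=9: ŷ = -8 + 6.5·9 = 50.5; r = 48.5 − 50.5 = -2
t=11: ŷ = -8 + 6.5·11 = 63.5; r = 62 − 63.5 = -1.5
t=13: ŷ = -8 + 6.5·13 = 76.5; r = 78 − 76.5 = 1.5
t=15: ŷ = -8 + 6.5·15 = 89.5; r = 90 − 89.5 = 0.5
SSE = 1 + 0.25 + 1 + 4 + 2.25 + 2.25 + 0.25 = 11
s = √(11/5) = √2.2 ≈ 1.4832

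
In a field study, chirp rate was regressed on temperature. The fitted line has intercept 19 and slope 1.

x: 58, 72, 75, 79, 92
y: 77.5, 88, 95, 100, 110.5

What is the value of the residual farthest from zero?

x=58: ŷ = 19 + 58 = 77; e = 77.5 − 77 = 0.5
x=72: ŷ = 19 + 72 = 91; e = 88 − 91 = -3
x=75: ŷ = 19 + 75 = 94; e = 95 − 94 = 1
x=79: ŷ = 19 + 79 = 98; e = 100 − 98 = 2
x=92: ŷ = 19 + 92 = 111; e = 110.5 − 111 = -0.5
Largest |e| is 3 at x = 72, residual -3.

e = -3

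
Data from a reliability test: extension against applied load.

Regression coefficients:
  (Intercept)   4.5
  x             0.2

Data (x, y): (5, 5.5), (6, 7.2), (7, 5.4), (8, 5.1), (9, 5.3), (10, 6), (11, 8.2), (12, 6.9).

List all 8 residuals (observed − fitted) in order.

0, 1.5, -0.5, -1, -1, -0.5, 1.5, 0

x=5: ŷ = 4.5 + 0.2·5 = 5.5; e = 5.5 − 5.5 = 0
x=6: ŷ = 4.5 + 0.2·6 = 5.7; e = 7.2 − 5.7 = 1.5
x=7: ŷ = 4.5 + 0.2·7 = 5.9; e = 5.4 − 5.9 = -0.5
x=8: ŷ = 4.5 + 0.2·8 = 6.1; e = 5.1 − 6.1 = -1
x=9: ŷ = 4.5 + 0.2·9 = 6.3; e = 5.3 − 6.3 = -1
x=10: ŷ = 4.5 + 0.2·10 = 6.5; e = 6 − 6.5 = -0.5
x=11: ŷ = 4.5 + 0.2·11 = 6.7; e = 8.2 − 6.7 = 1.5
x=12: ŷ = 4.5 + 0.2·12 = 6.9; e = 6.9 − 6.9 = 0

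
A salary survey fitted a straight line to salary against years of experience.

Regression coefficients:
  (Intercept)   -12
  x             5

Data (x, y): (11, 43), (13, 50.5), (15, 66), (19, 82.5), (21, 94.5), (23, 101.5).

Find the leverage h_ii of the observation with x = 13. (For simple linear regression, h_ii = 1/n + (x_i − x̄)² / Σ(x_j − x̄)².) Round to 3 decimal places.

x̄ = (11 + 13 + 15 + 19 + 21 + 23)/6 = 17
Σ(x − x̄)² = 36 + 16 + 4 + 4 + 16 + 36 = 112
h = 1/6 + (-4)²/112 = 0.166667 + 0.142857 = 0.310

h = 0.310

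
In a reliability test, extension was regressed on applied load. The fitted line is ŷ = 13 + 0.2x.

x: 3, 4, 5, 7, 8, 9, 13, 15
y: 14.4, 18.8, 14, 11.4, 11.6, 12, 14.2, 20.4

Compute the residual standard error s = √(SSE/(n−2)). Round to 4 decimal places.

x=3: ŷ = 13 + 0.2·3 = 13.6; e = 14.4 − 13.6 = 0.8
x=4: ŷ = 13 + 0.2·4 = 13.8; e = 18.8 − 13.8 = 5
x=5: ŷ = 13 + 0.2·5 = 14; e = 14 − 14 = 0
x=7: ŷ = 13 + 0.2·7 = 14.4; e = 11.4 − 14.4 = -3
x=8: ŷ = 13 + 0.2·8 = 14.6; e = 11.6 − 14.6 = -3
x=9: ŷ = 13 + 0.2·9 = 14.8; e = 12 − 14.8 = -2.8
x=13: ŷ = 13 + 0.2·13 = 15.6; e = 14.2 − 15.6 = -1.4
x=15: ŷ = 13 + 0.2·15 = 16; e = 20.4 − 16 = 4.4
SSE = 0.64 + 25 + 0 + 9 + 9 + 7.84 + 1.96 + 19.36 = 72.8
s = √(72.8/6) = √12.1333 ≈ 3.4833

s = 3.4833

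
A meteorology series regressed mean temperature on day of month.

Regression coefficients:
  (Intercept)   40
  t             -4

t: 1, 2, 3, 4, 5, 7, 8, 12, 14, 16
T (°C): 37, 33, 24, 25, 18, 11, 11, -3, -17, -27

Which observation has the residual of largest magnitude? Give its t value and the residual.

t = 12, r = 5

t=1: ŷ = 40 − 4·1 = 36; r = 37 − 36 = 1
t=2: ŷ = 40 − 4·2 = 32; r = 33 − 32 = 1
t=3: ŷ = 40 − 4·3 = 28; r = 24 − 28 = -4
t=4: ŷ = 40 − 4·4 = 24; r = 25 − 24 = 1
t=5: ŷ = 40 − 4·5 = 20; r = 18 − 20 = -2
t=7: ŷ = 40 − 4·7 = 12; r = 11 − 12 = -1
t=8: ŷ = 40 − 4·8 = 8; r = 11 − 8 = 3
t=12: ŷ = 40 − 4·12 = -8; r = -3 − (-8) = 5
t=14: ŷ = 40 − 4·14 = -16; r = -17 − (-16) = -1
t=16: ŷ = 40 − 4·16 = -24; r = -27 − (-24) = -3
Largest |r| is 5 at t = 12, residual 5.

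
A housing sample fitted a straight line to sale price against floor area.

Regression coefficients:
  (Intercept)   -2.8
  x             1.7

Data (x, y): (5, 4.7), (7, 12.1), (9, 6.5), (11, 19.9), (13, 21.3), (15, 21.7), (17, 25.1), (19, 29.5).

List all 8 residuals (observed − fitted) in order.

x=5: ŷ = -2.8 + 1.7·5 = 5.7; e = 4.7 − 5.7 = -1
x=7: ŷ = -2.8 + 1.7·7 = 9.1; e = 12.1 − 9.1 = 3
x=9: ŷ = -2.8 + 1.7·9 = 12.5; e = 6.5 − 12.5 = -6
x=11: ŷ = -2.8 + 1.7·11 = 15.9; e = 19.9 − 15.9 = 4
x=13: ŷ = -2.8 + 1.7·13 = 19.3; e = 21.3 − 19.3 = 2
x=15: ŷ = -2.8 + 1.7·15 = 22.7; e = 21.7 − 22.7 = -1
x=17: ŷ = -2.8 + 1.7·17 = 26.1; e = 25.1 − 26.1 = -1
x=19: ŷ = -2.8 + 1.7·19 = 29.5; e = 29.5 − 29.5 = 0

-1, 3, -6, 4, 2, -1, -1, 0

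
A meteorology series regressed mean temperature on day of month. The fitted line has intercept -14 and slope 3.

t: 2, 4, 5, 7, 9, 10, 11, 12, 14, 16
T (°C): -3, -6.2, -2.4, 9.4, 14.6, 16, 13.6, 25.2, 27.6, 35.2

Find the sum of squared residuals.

t=2: ŷ = -14 + 3·2 = -8; e = -3 − (-8) = 5
t=4: ŷ = -14 + 3·4 = -2; e = -6.2 − (-2) = -4.2
t=5: ŷ = -14 + 3·5 = 1; e = -2.4 − 1 = -3.4
t=7: ŷ = -14 + 3·7 = 7; e = 9.4 − 7 = 2.4
t=9: ŷ = -14 + 3·9 = 13; e = 14.6 − 13 = 1.6
t=10: ŷ = -14 + 3·10 = 16; e = 16 − 16 = 0
t=11: ŷ = -14 + 3·11 = 19; e = 13.6 − 19 = -5.4
t=12: ŷ = -14 + 3·12 = 22; e = 25.2 − 22 = 3.2
t=14: ŷ = -14 + 3·14 = 28; e = 27.6 − 28 = -0.4
t=16: ŷ = -14 + 3·16 = 34; e = 35.2 − 34 = 1.2
SSE = 25 + 17.64 + 11.56 + 5.76 + 2.56 + 0 + 29.16 + 10.24 + 0.16 + 1.44 = 103.52

SSE = 103.52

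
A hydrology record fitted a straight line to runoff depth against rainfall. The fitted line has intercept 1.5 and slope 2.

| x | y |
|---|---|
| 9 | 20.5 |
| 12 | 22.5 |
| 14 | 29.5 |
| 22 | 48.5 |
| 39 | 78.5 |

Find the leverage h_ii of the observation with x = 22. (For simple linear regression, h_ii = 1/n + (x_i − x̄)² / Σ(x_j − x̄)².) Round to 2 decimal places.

h = 0.21

x̄ = (9 + 12 + 14 + 22 + 39)/5 = 19.2
Σ(x − x̄)² = 104.04 + 51.84 + 27.04 + 7.84 + 392.04 = 582.8
h = 1/5 + (2.8)²/582.8 = 0.2 + 0.0134523 = 0.21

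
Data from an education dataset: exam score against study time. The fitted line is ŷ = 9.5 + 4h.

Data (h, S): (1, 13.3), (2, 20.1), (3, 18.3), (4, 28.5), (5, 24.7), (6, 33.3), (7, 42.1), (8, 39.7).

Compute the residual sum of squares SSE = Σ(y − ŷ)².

SSE = 73.52

h=1: ŷ = 9.5 + 4·1 = 13.5; r = 13.3 − 13.5 = -0.2
h=2: ŷ = 9.5 + 4·2 = 17.5; r = 20.1 − 17.5 = 2.6
h=3: ŷ = 9.5 + 4·3 = 21.5; r = 18.3 − 21.5 = -3.2
h=4: ŷ = 9.5 + 4·4 = 25.5; r = 28.5 − 25.5 = 3
h=5: ŷ = 9.5 + 4·5 = 29.5; r = 24.7 − 29.5 = -4.8
h=6: ŷ = 9.5 + 4·6 = 33.5; r = 33.3 − 33.5 = -0.2
h=7: ŷ = 9.5 + 4·7 = 37.5; r = 42.1 − 37.5 = 4.6
h=8: ŷ = 9.5 + 4·8 = 41.5; r = 39.7 − 41.5 = -1.8
SSE = 0.04 + 6.76 + 10.24 + 9 + 23.04 + 0.04 + 21.16 + 3.24 = 73.52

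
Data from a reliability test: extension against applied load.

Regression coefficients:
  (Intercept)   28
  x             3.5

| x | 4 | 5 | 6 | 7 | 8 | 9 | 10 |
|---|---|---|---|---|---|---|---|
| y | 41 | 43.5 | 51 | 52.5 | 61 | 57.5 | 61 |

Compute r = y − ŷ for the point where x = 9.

ŷ = 28 + 3.5·9 = 59.5
r = 57.5 − 59.5 = -2

r = -2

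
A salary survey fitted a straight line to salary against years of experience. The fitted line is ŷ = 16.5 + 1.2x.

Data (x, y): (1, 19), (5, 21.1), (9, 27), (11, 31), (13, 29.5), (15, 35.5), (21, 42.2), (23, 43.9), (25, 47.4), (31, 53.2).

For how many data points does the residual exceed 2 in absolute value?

1

x=1: ŷ = 16.5 + 1.2·1 = 17.7; r = 19 − 17.7 = 1.3
x=5: ŷ = 16.5 + 1.2·5 = 22.5; r = 21.1 − 22.5 = -1.4
x=9: ŷ = 16.5 + 1.2·9 = 27.3; r = 27 − 27.3 = -0.3
x=11: ŷ = 16.5 + 1.2·11 = 29.7; r = 31 − 29.7 = 1.3
x=13: ŷ = 16.5 + 1.2·13 = 32.1; r = 29.5 − 32.1 = -2.6
x=15: ŷ = 16.5 + 1.2·15 = 34.5; r = 35.5 − 34.5 = 1
x=21: ŷ = 16.5 + 1.2·21 = 41.7; r = 42.2 − 41.7 = 0.5
x=23: ŷ = 16.5 + 1.2·23 = 44.1; r = 43.9 − 44.1 = -0.2
x=25: ŷ = 16.5 + 1.2·25 = 46.5; r = 47.4 − 46.5 = 0.9
x=31: ŷ = 16.5 + 1.2·31 = 53.7; r = 53.2 − 53.7 = -0.5
|r| > 2: x=13 (|r|=2.6) → 1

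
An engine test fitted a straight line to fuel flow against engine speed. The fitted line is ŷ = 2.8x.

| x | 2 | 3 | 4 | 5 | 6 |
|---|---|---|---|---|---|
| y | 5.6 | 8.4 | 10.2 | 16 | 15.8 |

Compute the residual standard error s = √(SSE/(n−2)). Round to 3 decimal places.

x=2: ŷ = 2.8·2 = 5.6; e = 5.6 − 5.6 = 0
x=3: ŷ = 2.8·3 = 8.4; e = 8.4 − 8.4 = 0
x=4: ŷ = 2.8·4 = 11.2; e = 10.2 − 11.2 = -1
x=5: ŷ = 2.8·5 = 14; e = 16 − 14 = 2
x=6: ŷ = 2.8·6 = 16.8; e = 15.8 − 16.8 = -1
SSE = 0 + 0 + 1 + 4 + 1 = 6
s = √(6/3) = √2 ≈ 1.414

s = 1.414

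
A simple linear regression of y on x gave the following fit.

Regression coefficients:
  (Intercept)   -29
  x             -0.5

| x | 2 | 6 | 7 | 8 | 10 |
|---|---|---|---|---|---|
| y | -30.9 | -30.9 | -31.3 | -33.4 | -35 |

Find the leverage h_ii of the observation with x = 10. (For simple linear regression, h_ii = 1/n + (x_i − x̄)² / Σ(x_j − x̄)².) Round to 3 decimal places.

h = 0.528

x̄ = (2 + 6 + 7 + 8 + 10)/5 = 6.6
Σ(x − x̄)² = 21.16 + 0.36 + 0.16 + 1.96 + 11.56 = 35.2
h = 1/5 + (3.4)²/35.2 = 0.2 + 0.328409 = 0.528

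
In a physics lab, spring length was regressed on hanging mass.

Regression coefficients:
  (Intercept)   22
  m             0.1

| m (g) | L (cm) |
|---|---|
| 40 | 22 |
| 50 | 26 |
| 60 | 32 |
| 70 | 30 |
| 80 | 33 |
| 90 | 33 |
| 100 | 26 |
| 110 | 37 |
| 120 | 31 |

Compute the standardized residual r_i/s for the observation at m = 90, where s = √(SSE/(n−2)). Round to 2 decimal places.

m=40: L̂ = 22 + 0.1·40 = 26; r = 22 − 26 = -4
m=50: L̂ = 22 + 0.1·50 = 27; r = 26 − 27 = -1
m=60: L̂ = 22 + 0.1·60 = 28; r = 32 − 28 = 4
m=70: L̂ = 22 + 0.1·70 = 29; r = 30 − 29 = 1
m=80: L̂ = 22 + 0.1·80 = 30; r = 33 − 30 = 3
m=90: L̂ = 22 + 0.1·90 = 31; r = 33 − 31 = 2
m=100: L̂ = 22 + 0.1·100 = 32; r = 26 − 32 = -6
m=110: L̂ = 22 + 0.1·110 = 33; r = 37 − 33 = 4
m=120: L̂ = 22 + 0.1·120 = 34; r = 31 − 34 = -3
SSE = 16 + 1 + 16 + 1 + 9 + 4 + 36 + 16 + 9 = 108
s = √(108/7) = 3.92792
r/s = 2 / 3.92792 = 0.51

0.51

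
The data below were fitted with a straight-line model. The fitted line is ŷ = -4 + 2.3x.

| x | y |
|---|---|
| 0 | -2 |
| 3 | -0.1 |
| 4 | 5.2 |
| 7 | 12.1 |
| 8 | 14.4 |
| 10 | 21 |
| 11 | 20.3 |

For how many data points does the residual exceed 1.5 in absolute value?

x=0: ŷ = -4 + 2.3·0 = -4; e = -2 − (-4) = 2
x=3: ŷ = -4 + 2.3·3 = 2.9; e = -0.1 − 2.9 = -3
x=4: ŷ = -4 + 2.3·4 = 5.2; e = 5.2 − 5.2 = 0
x=7: ŷ = -4 + 2.3·7 = 12.1; e = 12.1 − 12.1 = 0
x=8: ŷ = -4 + 2.3·8 = 14.4; e = 14.4 − 14.4 = 0
x=10: ŷ = -4 + 2.3·10 = 19; e = 21 − 19 = 2
x=11: ŷ = -4 + 2.3·11 = 21.3; e = 20.3 − 21.3 = -1
|e| > 1.5: x=0 (|e|=2), x=3 (|e|=3), x=10 (|e|=2) → 3

3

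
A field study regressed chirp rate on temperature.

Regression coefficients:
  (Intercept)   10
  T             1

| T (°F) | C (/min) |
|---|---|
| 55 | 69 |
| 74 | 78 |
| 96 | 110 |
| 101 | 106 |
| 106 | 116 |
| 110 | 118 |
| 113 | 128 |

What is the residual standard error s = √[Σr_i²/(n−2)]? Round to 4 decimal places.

T=55: Ĉ = 10 + 55 = 65; r = 69 − 65 = 4
T=74: Ĉ = 10 + 74 = 84; r = 78 − 84 = -6
T=96: Ĉ = 10 + 96 = 106; r = 110 − 106 = 4
T=101: Ĉ = 10 + 101 = 111; r = 106 − 111 = -5
T=106: Ĉ = 10 + 106 = 116; r = 116 − 116 = 0
T=110: Ĉ = 10 + 110 = 120; r = 118 − 120 = -2
T=113: Ĉ = 10 + 113 = 123; r = 128 − 123 = 5
SSE = 16 + 36 + 16 + 25 + 0 + 4 + 25 = 122
s = √(122/5) = √24.4 ≈ 4.9396

s = 4.9396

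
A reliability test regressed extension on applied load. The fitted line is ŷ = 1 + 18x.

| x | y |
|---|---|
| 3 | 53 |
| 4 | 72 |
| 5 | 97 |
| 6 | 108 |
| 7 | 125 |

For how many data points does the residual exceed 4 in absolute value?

1

x=3: ŷ = 1 + 18·3 = 55; r = 53 − 55 = -2
x=4: ŷ = 1 + 18·4 = 73; r = 72 − 73 = -1
x=5: ŷ = 1 + 18·5 = 91; r = 97 − 91 = 6
x=6: ŷ = 1 + 18·6 = 109; r = 108 − 109 = -1
x=7: ŷ = 1 + 18·7 = 127; r = 125 − 127 = -2
|r| > 4: x=5 (|r|=6) → 1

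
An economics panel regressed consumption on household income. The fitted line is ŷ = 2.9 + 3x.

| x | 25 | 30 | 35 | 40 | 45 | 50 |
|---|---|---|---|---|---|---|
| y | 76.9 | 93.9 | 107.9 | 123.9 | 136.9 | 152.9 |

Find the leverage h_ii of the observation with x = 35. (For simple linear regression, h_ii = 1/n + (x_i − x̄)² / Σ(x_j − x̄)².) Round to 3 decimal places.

h = 0.181

x̄ = (25 + 30 + 35 + 40 + 45 + 50)/6 = 37.5
Σ(x − x̄)² = 156.25 + 56.25 + 6.25 + 6.25 + 56.25 + 156.25 = 437.5
h = 1/6 + (-2.5)²/437.5 = 0.166667 + 0.0142857 = 0.181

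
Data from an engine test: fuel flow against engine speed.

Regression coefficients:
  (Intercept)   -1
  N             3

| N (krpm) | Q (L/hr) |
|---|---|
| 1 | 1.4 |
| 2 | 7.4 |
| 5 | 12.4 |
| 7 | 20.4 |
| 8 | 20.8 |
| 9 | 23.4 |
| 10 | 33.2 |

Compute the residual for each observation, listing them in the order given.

-0.6, 2.4, -1.6, 0.4, -2.2, -2.6, 4.2

N=1: ŷ = -1 + 3·1 = 2; e = 1.4 − 2 = -0.6
N=2: ŷ = -1 + 3·2 = 5; e = 7.4 − 5 = 2.4
N=5: ŷ = -1 + 3·5 = 14; e = 12.4 − 14 = -1.6
N=7: ŷ = -1 + 3·7 = 20; e = 20.4 − 20 = 0.4
N=8: ŷ = -1 + 3·8 = 23; e = 20.8 − 23 = -2.2
N=9: ŷ = -1 + 3·9 = 26; e = 23.4 − 26 = -2.6
N=10: ŷ = -1 + 3·10 = 29; e = 33.2 − 29 = 4.2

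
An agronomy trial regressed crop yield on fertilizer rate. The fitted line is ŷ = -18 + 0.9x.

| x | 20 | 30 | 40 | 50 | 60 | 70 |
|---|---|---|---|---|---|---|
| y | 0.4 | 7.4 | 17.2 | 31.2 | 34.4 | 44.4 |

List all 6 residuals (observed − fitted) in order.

x=20: ŷ = -18 + 0.9·20 = 0; e = 0.4 − 0 = 0.4
x=30: ŷ = -18 + 0.9·30 = 9; e = 7.4 − 9 = -1.6
x=40: ŷ = -18 + 0.9·40 = 18; e = 17.2 − 18 = -0.8
x=50: ŷ = -18 + 0.9·50 = 27; e = 31.2 − 27 = 4.2
x=60: ŷ = -18 + 0.9·60 = 36; e = 34.4 − 36 = -1.6
x=70: ŷ = -18 + 0.9·70 = 45; e = 44.4 − 45 = -0.6

0.4, -1.6, -0.8, 4.2, -1.6, -0.6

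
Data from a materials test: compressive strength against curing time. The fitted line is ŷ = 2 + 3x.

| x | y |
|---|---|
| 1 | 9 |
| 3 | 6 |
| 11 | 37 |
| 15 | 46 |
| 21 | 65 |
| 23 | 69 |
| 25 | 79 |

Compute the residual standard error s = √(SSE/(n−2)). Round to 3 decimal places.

x=1: ŷ = 2 + 3·1 = 5; r = 9 − 5 = 4
x=3: ŷ = 2 + 3·3 = 11; r = 6 − 11 = -5
x=11: ŷ = 2 + 3·11 = 35; r = 37 − 35 = 2
x=15: ŷ = 2 + 3·15 = 47; r = 46 − 47 = -1
x=21: ŷ = 2 + 3·21 = 65; r = 65 − 65 = 0
x=23: ŷ = 2 + 3·23 = 71; r = 69 − 71 = -2
x=25: ŷ = 2 + 3·25 = 77; r = 79 − 77 = 2
SSE = 16 + 25 + 4 + 1 + 0 + 4 + 4 = 54
s = √(54/5) = √10.8 ≈ 3.286

s = 3.286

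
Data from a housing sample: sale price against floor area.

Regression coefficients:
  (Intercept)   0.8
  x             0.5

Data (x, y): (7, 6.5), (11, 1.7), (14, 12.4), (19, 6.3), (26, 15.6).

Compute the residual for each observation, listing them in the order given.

x=7: ŷ = 0.8 + 0.5·7 = 4.3; e = 6.5 − 4.3 = 2.2
x=11: ŷ = 0.8 + 0.5·11 = 6.3; e = 1.7 − 6.3 = -4.6
x=14: ŷ = 0.8 + 0.5·14 = 7.8; e = 12.4 − 7.8 = 4.6
x=19: ŷ = 0.8 + 0.5·19 = 10.3; e = 6.3 − 10.3 = -4
x=26: ŷ = 0.8 + 0.5·26 = 13.8; e = 15.6 − 13.8 = 1.8

2.2, -4.6, 4.6, -4, 1.8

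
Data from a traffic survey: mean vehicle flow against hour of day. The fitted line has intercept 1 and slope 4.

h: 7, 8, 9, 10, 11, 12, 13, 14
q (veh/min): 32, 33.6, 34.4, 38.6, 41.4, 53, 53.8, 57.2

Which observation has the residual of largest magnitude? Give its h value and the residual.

h=7: q̂ = 1 + 4·7 = 29; r = 32 − 29 = 3
h=8: q̂ = 1 + 4·8 = 33; r = 33.6 − 33 = 0.6
h=9: q̂ = 1 + 4·9 = 37; r = 34.4 − 37 = -2.6
h=10: q̂ = 1 + 4·10 = 41; r = 38.6 − 41 = -2.4
h=11: q̂ = 1 + 4·11 = 45; r = 41.4 − 45 = -3.6
h=12: q̂ = 1 + 4·12 = 49; r = 53 − 49 = 4
h=13: q̂ = 1 + 4·13 = 53; r = 53.8 − 53 = 0.8
h=14: q̂ = 1 + 4·14 = 57; r = 57.2 − 57 = 0.2
Largest |r| is 4 at h = 12, residual 4.

h = 12, r = 4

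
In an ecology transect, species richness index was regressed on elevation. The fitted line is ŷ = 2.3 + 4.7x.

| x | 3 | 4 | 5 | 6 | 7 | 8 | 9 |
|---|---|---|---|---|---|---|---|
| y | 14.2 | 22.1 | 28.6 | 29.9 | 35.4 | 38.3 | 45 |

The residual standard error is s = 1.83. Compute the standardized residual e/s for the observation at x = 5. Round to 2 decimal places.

ŷ = 2.3 + 4.7·5 = 25.8
e = 28.6 − 25.8 = 2.8
e/s = 2.8 / 1.83 = 1.53

1.53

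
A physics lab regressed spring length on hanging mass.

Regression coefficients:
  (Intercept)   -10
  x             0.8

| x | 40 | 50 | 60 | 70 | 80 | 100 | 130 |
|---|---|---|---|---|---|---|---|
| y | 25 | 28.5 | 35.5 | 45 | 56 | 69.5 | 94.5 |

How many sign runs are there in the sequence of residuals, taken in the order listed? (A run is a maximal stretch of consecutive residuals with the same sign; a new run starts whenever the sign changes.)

x=40: ŷ = -10 + 0.8·40 = 22; r = 25 − 22 = 3
x=50: ŷ = -10 + 0.8·50 = 30; r = 28.5 − 30 = -1.5
x=60: ŷ = -10 + 0.8·60 = 38; r = 35.5 − 38 = -2.5
x=70: ŷ = -10 + 0.8·70 = 46; r = 45 − 46 = -1
x=80: ŷ = -10 + 0.8·80 = 54; r = 56 − 54 = 2
x=100: ŷ = -10 + 0.8·100 = 70; r = 69.5 − 70 = -0.5
x=130: ŷ = -10 + 0.8·130 = 94; r = 94.5 − 94 = 0.5
Signs: + − − − + − +
Runs: +×1, −×3, +×1, −×1, +×1 → 5

5 runs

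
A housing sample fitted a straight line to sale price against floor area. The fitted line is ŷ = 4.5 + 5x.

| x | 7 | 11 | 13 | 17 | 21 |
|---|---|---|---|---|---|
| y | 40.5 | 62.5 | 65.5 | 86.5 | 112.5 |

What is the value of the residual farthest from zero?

x=7: ŷ = 4.5 + 5·7 = 39.5; e = 40.5 − 39.5 = 1
x=11: ŷ = 4.5 + 5·11 = 59.5; e = 62.5 − 59.5 = 3
x=13: ŷ = 4.5 + 5·13 = 69.5; e = 65.5 − 69.5 = -4
x=17: ŷ = 4.5 + 5·17 = 89.5; e = 86.5 − 89.5 = -3
x=21: ŷ = 4.5 + 5·21 = 109.5; e = 112.5 − 109.5 = 3
Largest |e| is 4 at x = 13, residual -4.

e = -4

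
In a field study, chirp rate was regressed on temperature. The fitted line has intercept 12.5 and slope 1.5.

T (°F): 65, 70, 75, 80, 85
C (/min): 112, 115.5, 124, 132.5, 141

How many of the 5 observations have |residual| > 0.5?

T=65: Ĉ = 12.5 + 1.5·65 = 110; r = 112 − 110 = 2
T=70: Ĉ = 12.5 + 1.5·70 = 117.5; r = 115.5 − 117.5 = -2
T=75: Ĉ = 12.5 + 1.5·75 = 125; r = 124 − 125 = -1
T=80: Ĉ = 12.5 + 1.5·80 = 132.5; r = 132.5 − 132.5 = 0
T=85: Ĉ = 12.5 + 1.5·85 = 140; r = 141 − 140 = 1
|r| > 0.5: T=65 (|r|=2), T=70 (|r|=2), T=75 (|r|=1), T=85 (|r|=1) → 4

4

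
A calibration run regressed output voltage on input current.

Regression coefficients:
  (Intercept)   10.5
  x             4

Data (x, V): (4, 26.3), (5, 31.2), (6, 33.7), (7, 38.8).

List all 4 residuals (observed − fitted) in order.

x=4: ŷ = 10.5 + 4·4 = 26.5; e = 26.3 − 26.5 = -0.2
x=5: ŷ = 10.5 + 4·5 = 30.5; e = 31.2 − 30.5 = 0.7
x=6: ŷ = 10.5 + 4·6 = 34.5; e = 33.7 − 34.5 = -0.8
x=7: ŷ = 10.5 + 4·7 = 38.5; e = 38.8 − 38.5 = 0.3

-0.2, 0.7, -0.8, 0.3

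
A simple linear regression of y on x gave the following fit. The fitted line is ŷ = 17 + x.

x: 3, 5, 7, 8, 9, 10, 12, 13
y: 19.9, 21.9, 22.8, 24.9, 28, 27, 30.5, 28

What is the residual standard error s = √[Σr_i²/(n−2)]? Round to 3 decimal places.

x=3: ŷ = 17 + 3 = 20; r = 19.9 − 20 = -0.1
x=5: ŷ = 17 + 5 = 22; r = 21.9 − 22 = -0.1
x=7: ŷ = 17 + 7 = 24; r = 22.8 − 24 = -1.2
x=8: ŷ = 17 + 8 = 25; r = 24.9 − 25 = -0.1
x=9: ŷ = 17 + 9 = 26; r = 28 − 26 = 2
x=10: ŷ = 17 + 10 = 27; r = 27 − 27 = 0
x=12: ŷ = 17 + 12 = 29; r = 30.5 − 29 = 1.5
x=13: ŷ = 17 + 13 = 30; r = 28 − 30 = -2
SSE = 0.01 + 0.01 + 1.44 + 0.01 + 4 + 0 + 2.25 + 4 = 11.72
s = √(11.72/6) = √1.95333 ≈ 1.398

s = 1.398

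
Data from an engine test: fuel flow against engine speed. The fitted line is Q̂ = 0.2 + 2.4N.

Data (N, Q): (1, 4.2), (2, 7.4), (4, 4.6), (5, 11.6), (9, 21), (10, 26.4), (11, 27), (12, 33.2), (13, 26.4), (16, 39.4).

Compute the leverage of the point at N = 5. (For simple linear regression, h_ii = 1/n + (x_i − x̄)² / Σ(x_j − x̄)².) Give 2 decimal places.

N̄ = (1 + 2 + 4 + 5 + 9 + 10 + 11 + 12 + 13 + 16)/10 = 8.3
Σ(N − N̄)² = 53.29 + 39.69 + 18.49 + 10.89 + 0.49 + 2.89 + 7.29 + 13.69 + 22.09 + 59.29 = 228.1
h = 1/10 + (-3.3)²/228.1 = 0.1 + 0.0477422 = 0.15

h = 0.15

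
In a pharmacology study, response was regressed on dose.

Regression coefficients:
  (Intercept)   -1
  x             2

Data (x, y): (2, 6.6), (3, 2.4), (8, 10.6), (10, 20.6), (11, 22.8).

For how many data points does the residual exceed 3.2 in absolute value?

x=2: ŷ = -1 + 2·2 = 3; e = 6.6 − 3 = 3.6
x=3: ŷ = -1 + 2·3 = 5; e = 2.4 − 5 = -2.6
x=8: ŷ = -1 + 2·8 = 15; e = 10.6 − 15 = -4.4
x=10: ŷ = -1 + 2·10 = 19; e = 20.6 − 19 = 1.6
x=11: ŷ = -1 + 2·11 = 21; e = 22.8 − 21 = 1.8
|e| > 3.2: x=2 (|e|=3.6), x=8 (|e|=4.4) → 2

2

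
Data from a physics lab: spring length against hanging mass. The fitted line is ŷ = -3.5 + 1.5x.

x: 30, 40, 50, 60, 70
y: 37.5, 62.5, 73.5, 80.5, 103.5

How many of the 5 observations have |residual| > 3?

3

x=30: ŷ = -3.5 + 1.5·30 = 41.5; e = 37.5 − 41.5 = -4
x=40: ŷ = -3.5 + 1.5·40 = 56.5; e = 62.5 − 56.5 = 6
x=50: ŷ = -3.5 + 1.5·50 = 71.5; e = 73.5 − 71.5 = 2
x=60: ŷ = -3.5 + 1.5·60 = 86.5; e = 80.5 − 86.5 = -6
x=70: ŷ = -3.5 + 1.5·70 = 101.5; e = 103.5 − 101.5 = 2
|e| > 3: x=30 (|e|=4), x=40 (|e|=6), x=60 (|e|=6) → 3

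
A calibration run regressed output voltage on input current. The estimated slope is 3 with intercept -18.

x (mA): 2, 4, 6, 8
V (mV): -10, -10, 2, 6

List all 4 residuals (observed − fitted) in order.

x=2: ŷ = -18 + 3·2 = -12; e = -10 − (-12) = 2
x=4: ŷ = -18 + 3·4 = -6; e = -10 − (-6) = -4
x=6: ŷ = -18 + 3·6 = 0; e = 2 − 0 = 2
x=8: ŷ = -18 + 3·8 = 6; e = 6 − 6 = 0

2, -4, 2, 0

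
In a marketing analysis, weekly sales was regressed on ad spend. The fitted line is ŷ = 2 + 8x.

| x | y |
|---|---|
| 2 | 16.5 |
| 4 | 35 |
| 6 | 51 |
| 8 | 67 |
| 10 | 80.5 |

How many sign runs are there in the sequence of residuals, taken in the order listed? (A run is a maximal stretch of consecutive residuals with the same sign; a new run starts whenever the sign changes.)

3 runs

x=2: ŷ = 2 + 8·2 = 18; e = 16.5 − 18 = -1.5
x=4: ŷ = 2 + 8·4 = 34; e = 35 − 34 = 1
x=6: ŷ = 2 + 8·6 = 50; e = 51 − 50 = 1
x=8: ŷ = 2 + 8·8 = 66; e = 67 − 66 = 1
x=10: ŷ = 2 + 8·10 = 82; e = 80.5 − 82 = -1.5
Signs: − + + + −
Runs: −×1, +×3, −×1 → 3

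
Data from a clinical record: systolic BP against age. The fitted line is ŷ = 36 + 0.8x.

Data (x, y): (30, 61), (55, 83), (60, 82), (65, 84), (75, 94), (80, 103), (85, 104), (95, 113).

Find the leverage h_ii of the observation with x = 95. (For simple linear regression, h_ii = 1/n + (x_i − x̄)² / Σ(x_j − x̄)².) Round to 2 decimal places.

h = 0.37

x̄ = (30 + 55 + 60 + 65 + 75 + 80 + 85 + 95)/8 = 68.125
Σ(x − x̄)² = 1453.52 + 172.266 + 66.0156 + 9.76562 + 47.2656 + 141.016 + 284.766 + 722.266 = 2896.88
h = 1/8 + (26.875)²/2896.88 = 0.125 + 0.249326 = 0.37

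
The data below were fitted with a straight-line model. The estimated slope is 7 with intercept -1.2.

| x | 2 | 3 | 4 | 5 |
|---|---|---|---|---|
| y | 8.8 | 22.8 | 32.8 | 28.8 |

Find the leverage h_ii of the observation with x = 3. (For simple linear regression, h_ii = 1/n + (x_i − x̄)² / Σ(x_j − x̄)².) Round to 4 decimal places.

x̄ = (2 + 3 + 4 + 5)/4 = 3.5
Σ(x − x̄)² = 2.25 + 0.25 + 0.25 + 2.25 = 5
h = 1/4 + (-0.5)²/5 = 0.25 + 0.05 = 0.3000

h = 0.3000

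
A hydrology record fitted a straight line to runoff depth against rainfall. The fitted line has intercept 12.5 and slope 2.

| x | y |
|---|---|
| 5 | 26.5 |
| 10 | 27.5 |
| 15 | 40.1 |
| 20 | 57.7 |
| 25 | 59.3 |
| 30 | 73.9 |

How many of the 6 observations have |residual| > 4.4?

2

x=5: ŷ = 12.5 + 2·5 = 22.5; e = 26.5 − 22.5 = 4
x=10: ŷ = 12.5 + 2·10 = 32.5; e = 27.5 − 32.5 = -5
x=15: ŷ = 12.5 + 2·15 = 42.5; e = 40.1 − 42.5 = -2.4
x=20: ŷ = 12.5 + 2·20 = 52.5; e = 57.7 − 52.5 = 5.2
x=25: ŷ = 12.5 + 2·25 = 62.5; e = 59.3 − 62.5 = -3.2
x=30: ŷ = 12.5 + 2·30 = 72.5; e = 73.9 − 72.5 = 1.4
|e| > 4.4: x=10 (|e|=5), x=20 (|e|=5.2) → 2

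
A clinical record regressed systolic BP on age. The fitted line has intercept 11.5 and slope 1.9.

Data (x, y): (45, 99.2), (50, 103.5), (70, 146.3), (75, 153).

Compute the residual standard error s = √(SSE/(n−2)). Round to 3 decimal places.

s = 3.007

x=45: ŷ = 11.5 + 1.9·45 = 97; r = 99.2 − 97 = 2.2
x=50: ŷ = 11.5 + 1.9·50 = 106.5; r = 103.5 − 106.5 = -3
x=70: ŷ = 11.5 + 1.9·70 = 144.5; r = 146.3 − 144.5 = 1.8
x=75: ŷ = 11.5 + 1.9·75 = 154; r = 153 − 154 = -1
SSE = 4.84 + 9 + 3.24 + 1 = 18.08
s = √(18.08/2) = √9.04 ≈ 3.007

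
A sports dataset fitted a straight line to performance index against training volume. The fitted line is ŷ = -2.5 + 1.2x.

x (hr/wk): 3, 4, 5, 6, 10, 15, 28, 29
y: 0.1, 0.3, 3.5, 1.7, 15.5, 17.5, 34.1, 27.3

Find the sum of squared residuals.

SSE = 88

x=3: ŷ = -2.5 + 1.2·3 = 1.1; r = 0.1 − 1.1 = -1
x=4: ŷ = -2.5 + 1.2·4 = 2.3; r = 0.3 − 2.3 = -2
x=5: ŷ = -2.5 + 1.2·5 = 3.5; r = 3.5 − 3.5 = 0
x=6: ŷ = -2.5 + 1.2·6 = 4.7; r = 1.7 − 4.7 = -3
x=10: ŷ = -2.5 + 1.2·10 = 9.5; r = 15.5 − 9.5 = 6
x=15: ŷ = -2.5 + 1.2·15 = 15.5; r = 17.5 − 15.5 = 2
x=28: ŷ = -2.5 + 1.2·28 = 31.1; r = 34.1 − 31.1 = 3
x=29: ŷ = -2.5 + 1.2·29 = 32.3; r = 27.3 − 32.3 = -5
SSE = 1 + 4 + 0 + 9 + 36 + 4 + 9 + 25 = 88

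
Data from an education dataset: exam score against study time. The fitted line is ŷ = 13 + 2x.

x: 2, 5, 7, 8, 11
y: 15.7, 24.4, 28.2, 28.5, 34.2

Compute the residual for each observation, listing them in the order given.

x=2: ŷ = 13 + 2·2 = 17; e = 15.7 − 17 = -1.3
x=5: ŷ = 13 + 2·5 = 23; e = 24.4 − 23 = 1.4
x=7: ŷ = 13 + 2·7 = 27; e = 28.2 − 27 = 1.2
x=8: ŷ = 13 + 2·8 = 29; e = 28.5 − 29 = -0.5
x=11: ŷ = 13 + 2·11 = 35; e = 34.2 − 35 = -0.8

-1.3, 1.4, 1.2, -0.5, -0.8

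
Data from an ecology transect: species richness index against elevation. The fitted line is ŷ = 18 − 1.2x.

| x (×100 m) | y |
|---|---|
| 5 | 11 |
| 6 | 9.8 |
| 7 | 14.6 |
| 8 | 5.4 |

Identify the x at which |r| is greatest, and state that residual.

x = 7, r = 5

x=5: ŷ = 18 − 1.2·5 = 12; r = 11 − 12 = -1
x=6: ŷ = 18 − 1.2·6 = 10.8; r = 9.8 − 10.8 = -1
x=7: ŷ = 18 − 1.2·7 = 9.6; r = 14.6 − 9.6 = 5
x=8: ŷ = 18 − 1.2·8 = 8.4; r = 5.4 − 8.4 = -3
Largest |r| is 5 at x = 7, residual 5.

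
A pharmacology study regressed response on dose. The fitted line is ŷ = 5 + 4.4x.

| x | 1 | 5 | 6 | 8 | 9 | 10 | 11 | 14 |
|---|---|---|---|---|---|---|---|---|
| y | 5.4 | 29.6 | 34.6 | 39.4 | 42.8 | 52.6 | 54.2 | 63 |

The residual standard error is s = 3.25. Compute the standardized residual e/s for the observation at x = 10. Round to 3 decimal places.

1.108

ŷ = 5 + 4.4·10 = 49
e = 52.6 − 49 = 3.6
e/s = 3.6 / 3.25 = 1.108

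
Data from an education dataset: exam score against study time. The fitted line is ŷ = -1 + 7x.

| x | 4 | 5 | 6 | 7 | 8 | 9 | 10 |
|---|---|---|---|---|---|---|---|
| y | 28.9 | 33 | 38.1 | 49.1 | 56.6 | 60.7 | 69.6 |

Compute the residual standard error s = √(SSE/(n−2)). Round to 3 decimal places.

s = 1.941

x=4: ŷ = -1 + 7·4 = 27; r = 28.9 − 27 = 1.9
x=5: ŷ = -1 + 7·5 = 34; r = 33 − 34 = -1
x=6: ŷ = -1 + 7·6 = 41; r = 38.1 − 41 = -2.9
x=7: ŷ = -1 + 7·7 = 48; r = 49.1 − 48 = 1.1
x=8: ŷ = -1 + 7·8 = 55; r = 56.6 − 55 = 1.6
x=9: ŷ = -1 + 7·9 = 62; r = 60.7 − 62 = -1.3
x=10: ŷ = -1 + 7·10 = 69; r = 69.6 − 69 = 0.6
SSE = 3.61 + 1 + 8.41 + 1.21 + 2.56 + 1.69 + 0.36 = 18.84
s = √(18.84/5) = √3.768 ≈ 1.941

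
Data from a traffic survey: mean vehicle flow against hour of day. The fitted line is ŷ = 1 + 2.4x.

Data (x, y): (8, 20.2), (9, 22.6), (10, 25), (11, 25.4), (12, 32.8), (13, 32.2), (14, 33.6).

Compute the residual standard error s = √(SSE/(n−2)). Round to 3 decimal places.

x=8: ŷ = 1 + 2.4·8 = 20.2; r = 20.2 − 20.2 = 0
x=9: ŷ = 1 + 2.4·9 = 22.6; r = 22.6 − 22.6 = 0
x=10: ŷ = 1 + 2.4·10 = 25; r = 25 − 25 = 0
x=11: ŷ = 1 + 2.4·11 = 27.4; r = 25.4 − 27.4 = -2
x=12: ŷ = 1 + 2.4·12 = 29.8; r = 32.8 − 29.8 = 3
x=13: ŷ = 1 + 2.4·13 = 32.2; r = 32.2 − 32.2 = 0
x=14: ŷ = 1 + 2.4·14 = 34.6; r = 33.6 − 34.6 = -1
SSE = 0 + 0 + 0 + 4 + 9 + 0 + 1 = 14
s = √(14/5) = √2.8 ≈ 1.673

s = 1.673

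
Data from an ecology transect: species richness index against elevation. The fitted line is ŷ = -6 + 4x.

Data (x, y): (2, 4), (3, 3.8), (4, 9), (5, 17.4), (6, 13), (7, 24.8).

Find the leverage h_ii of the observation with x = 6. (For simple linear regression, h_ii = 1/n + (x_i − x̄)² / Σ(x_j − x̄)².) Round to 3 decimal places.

x̄ = (2 + 3 + 4 + 5 + 6 + 7)/6 = 4.5
Σ(x − x̄)² = 6.25 + 2.25 + 0.25 + 0.25 + 2.25 + 6.25 = 17.5
h = 1/6 + (1.5)²/17.5 = 0.166667 + 0.128571 = 0.295

h = 0.295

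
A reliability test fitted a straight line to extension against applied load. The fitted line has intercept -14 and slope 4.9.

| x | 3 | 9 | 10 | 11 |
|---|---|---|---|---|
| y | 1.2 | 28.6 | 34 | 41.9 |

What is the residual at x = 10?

ŷ = -14 + 4.9·10 = 35
r = 34 − 35 = -1

r = -1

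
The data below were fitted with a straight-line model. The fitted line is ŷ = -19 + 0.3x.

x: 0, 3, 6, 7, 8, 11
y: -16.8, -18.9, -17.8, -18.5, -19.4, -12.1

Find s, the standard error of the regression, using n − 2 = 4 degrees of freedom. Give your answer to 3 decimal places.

x=0: ŷ = -19 + 0.3·0 = -19; r = -16.8 − (-19) = 2.2
x=3: ŷ = -19 + 0.3·3 = -18.1; r = -18.9 − (-18.1) = -0.8
x=6: ŷ = -19 + 0.3·6 = -17.2; r = -17.8 − (-17.2) = -0.6
x=7: ŷ = -19 + 0.3·7 = -16.9; r = -18.5 − (-16.9) = -1.6
x=8: ŷ = -19 + 0.3·8 = -16.6; r = -19.4 − (-16.6) = -2.8
x=11: ŷ = -19 + 0.3·11 = -15.7; r = -12.1 − (-15.7) = 3.6
SSE = 4.84 + 0.64 + 0.36 + 2.56 + 7.84 + 12.96 = 29.2
s = √(29.2/4) = √7.3 ≈ 2.702

s = 2.702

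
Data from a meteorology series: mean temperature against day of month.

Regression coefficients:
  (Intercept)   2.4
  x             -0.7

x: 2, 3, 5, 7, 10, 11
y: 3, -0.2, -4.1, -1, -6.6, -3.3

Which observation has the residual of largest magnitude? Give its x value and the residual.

x = 5, e = -3

x=2: ŷ = 2.4 − 0.7·2 = 1; e = 3 − 1 = 2
x=3: ŷ = 2.4 − 0.7·3 = 0.3; e = -0.2 − 0.3 = -0.5
x=5: ŷ = 2.4 − 0.7·5 = -1.1; e = -4.1 − (-1.1) = -3
x=7: ŷ = 2.4 − 0.7·7 = -2.5; e = -1 − (-2.5) = 1.5
x=10: ŷ = 2.4 − 0.7·10 = -4.6; e = -6.6 − (-4.6) = -2
x=11: ŷ = 2.4 − 0.7·11 = -5.3; e = -3.3 − (-5.3) = 2
Largest |e| is 3 at x = 5, residual -3.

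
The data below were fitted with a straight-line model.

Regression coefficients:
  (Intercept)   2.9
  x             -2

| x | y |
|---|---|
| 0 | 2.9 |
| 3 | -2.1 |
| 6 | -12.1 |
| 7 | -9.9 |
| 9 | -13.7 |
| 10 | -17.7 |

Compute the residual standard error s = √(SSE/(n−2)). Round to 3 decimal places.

x=0: ŷ = 2.9 − 2·0 = 2.9; e = 2.9 − 2.9 = 0
x=3: ŷ = 2.9 − 2·3 = -3.1; e = -2.1 − (-3.1) = 1
x=6: ŷ = 2.9 − 2·6 = -9.1; e = -12.1 − (-9.1) = -3
x=7: ŷ = 2.9 − 2·7 = -11.1; e = -9.9 − (-11.1) = 1.2
x=9: ŷ = 2.9 − 2·9 = -15.1; e = -13.7 − (-15.1) = 1.4
x=10: ŷ = 2.9 − 2·10 = -17.1; e = -17.7 − (-17.1) = -0.6
SSE = 0 + 1 + 9 + 1.44 + 1.96 + 0.36 = 13.76
s = √(13.76/4) = √3.44 ≈ 1.855

s = 1.855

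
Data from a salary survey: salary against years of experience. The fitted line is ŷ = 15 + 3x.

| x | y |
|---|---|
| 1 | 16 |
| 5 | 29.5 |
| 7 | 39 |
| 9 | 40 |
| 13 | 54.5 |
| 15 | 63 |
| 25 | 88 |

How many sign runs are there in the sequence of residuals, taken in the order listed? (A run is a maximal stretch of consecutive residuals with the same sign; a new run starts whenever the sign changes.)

x=1: ŷ = 15 + 3·1 = 18; e = 16 − 18 = -2
x=5: ŷ = 15 + 3·5 = 30; e = 29.5 − 30 = -0.5
x=7: ŷ = 15 + 3·7 = 36; e = 39 − 36 = 3
x=9: ŷ = 15 + 3·9 = 42; e = 40 − 42 = -2
x=13: ŷ = 15 + 3·13 = 54; e = 54.5 − 54 = 0.5
x=15: ŷ = 15 + 3·15 = 60; e = 63 − 60 = 3
x=25: ŷ = 15 + 3·25 = 90; e = 88 − 90 = -2
Signs: − − + − + + −
Runs: −×2, +×1, −×1, +×2, −×1 → 5

5 runs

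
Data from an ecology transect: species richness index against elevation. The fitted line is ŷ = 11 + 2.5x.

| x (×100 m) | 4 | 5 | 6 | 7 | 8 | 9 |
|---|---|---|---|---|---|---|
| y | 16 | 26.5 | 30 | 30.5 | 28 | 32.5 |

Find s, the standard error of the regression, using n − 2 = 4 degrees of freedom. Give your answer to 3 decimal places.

s = 4.000

x=4: ŷ = 11 + 2.5·4 = 21; r = 16 − 21 = -5
x=5: ŷ = 11 + 2.5·5 = 23.5; r = 26.5 − 23.5 = 3
x=6: ŷ = 11 + 2.5·6 = 26; r = 30 − 26 = 4
x=7: ŷ = 11 + 2.5·7 = 28.5; r = 30.5 − 28.5 = 2
x=8: ŷ = 11 + 2.5·8 = 31; r = 28 − 31 = -3
x=9: ŷ = 11 + 2.5·9 = 33.5; r = 32.5 − 33.5 = -1
SSE = 25 + 9 + 16 + 4 + 9 + 1 = 64
s = √(64/4) = √16 ≈ 4.000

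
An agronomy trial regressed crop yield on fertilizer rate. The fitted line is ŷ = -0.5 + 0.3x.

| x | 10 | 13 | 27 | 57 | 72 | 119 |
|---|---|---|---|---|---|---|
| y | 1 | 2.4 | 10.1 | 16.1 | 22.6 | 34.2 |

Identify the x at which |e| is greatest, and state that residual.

x=10: ŷ = -0.5 + 0.3·10 = 2.5; e = 1 − 2.5 = -1.5
x=13: ŷ = -0.5 + 0.3·13 = 3.4; e = 2.4 − 3.4 = -1
x=27: ŷ = -0.5 + 0.3·27 = 7.6; e = 10.1 − 7.6 = 2.5
x=57: ŷ = -0.5 + 0.3·57 = 16.6; e = 16.1 − 16.6 = -0.5
x=72: ŷ = -0.5 + 0.3·72 = 21.1; e = 22.6 − 21.1 = 1.5
x=119: ŷ = -0.5 + 0.3·119 = 35.2; e = 34.2 − 35.2 = -1
Largest |e| is 2.5 at x = 27, residual 2.5.

x = 27, e = 2.5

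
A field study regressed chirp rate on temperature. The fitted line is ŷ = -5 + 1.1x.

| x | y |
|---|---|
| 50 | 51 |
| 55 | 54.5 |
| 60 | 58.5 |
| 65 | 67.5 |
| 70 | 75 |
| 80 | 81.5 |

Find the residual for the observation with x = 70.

r = 3

ŷ = -5 + 1.1·70 = 72
r = 75 − 72 = 3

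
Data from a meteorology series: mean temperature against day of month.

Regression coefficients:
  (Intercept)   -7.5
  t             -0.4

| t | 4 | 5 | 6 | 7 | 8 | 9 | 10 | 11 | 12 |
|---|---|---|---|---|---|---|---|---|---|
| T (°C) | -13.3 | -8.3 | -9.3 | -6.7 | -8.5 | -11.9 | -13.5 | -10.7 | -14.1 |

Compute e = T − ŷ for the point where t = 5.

ŷ = -7.5 − 0.4·5 = -9.5
e = -8.3 − (-9.5) = 1.2

e = 1.2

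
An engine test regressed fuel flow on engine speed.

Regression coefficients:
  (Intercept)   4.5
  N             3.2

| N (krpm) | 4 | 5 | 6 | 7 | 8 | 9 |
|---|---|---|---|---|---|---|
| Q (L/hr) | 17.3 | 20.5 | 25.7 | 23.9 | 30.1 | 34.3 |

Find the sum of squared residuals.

SSE = 14

N=4: ŷ = 4.5 + 3.2·4 = 17.3; e = 17.3 − 17.3 = 0
N=5: ŷ = 4.5 + 3.2·5 = 20.5; e = 20.5 − 20.5 = 0
N=6: ŷ = 4.5 + 3.2·6 = 23.7; e = 25.7 − 23.7 = 2
N=7: ŷ = 4.5 + 3.2·7 = 26.9; e = 23.9 − 26.9 = -3
N=8: ŷ = 4.5 + 3.2·8 = 30.1; e = 30.1 − 30.1 = 0
N=9: ŷ = 4.5 + 3.2·9 = 33.3; e = 34.3 − 33.3 = 1
SSE = 0 + 0 + 4 + 9 + 0 + 1 = 14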